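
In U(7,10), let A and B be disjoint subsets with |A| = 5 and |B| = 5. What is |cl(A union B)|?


|A union B| = 5 + 5 = 10 (disjoint).
In U(7,10), cl(S) = S if |S| < 7, else cl(S) = E.
Since 10 >= 7, cl(A union B) = E.
|cl(A union B)| = 10.

10


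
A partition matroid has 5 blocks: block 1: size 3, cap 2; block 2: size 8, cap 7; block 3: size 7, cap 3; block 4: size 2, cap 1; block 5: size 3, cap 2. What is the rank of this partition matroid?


Rank of a partition matroid = sum of min(|Si|, ci) for each block.
= min(3,2) + min(8,7) + min(7,3) + min(2,1) + min(3,2)
= 2 + 7 + 3 + 1 + 2
= 15.

15


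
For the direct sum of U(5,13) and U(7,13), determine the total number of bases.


Bases of a direct sum M1 + M2: |B| = |B(M1)| * |B(M2)|.
|B(U(5,13))| = C(13,5) = 1287.
|B(U(7,13))| = C(13,7) = 1716.
Total bases = 1287 * 1716 = 2208492.

2208492


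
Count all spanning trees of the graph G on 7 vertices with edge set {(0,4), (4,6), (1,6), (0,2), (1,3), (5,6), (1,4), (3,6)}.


By Kirchhoff's matrix tree theorem, the number of spanning trees equals
the determinant of any cofactor of the Laplacian matrix L.
G has 7 vertices and 8 edges.
Computing the (6 x 6) cofactor determinant gives 8.

8


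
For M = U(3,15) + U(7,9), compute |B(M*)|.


(M1+M2)* = M1* + M2*.
M1* = U(12,15), bases: C(15,12) = 455.
M2* = U(2,9), bases: C(9,2) = 36.
|B(M*)| = 455 * 36 = 16380.

16380


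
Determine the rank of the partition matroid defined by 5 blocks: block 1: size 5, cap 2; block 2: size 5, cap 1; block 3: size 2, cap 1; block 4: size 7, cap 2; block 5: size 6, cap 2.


Rank of a partition matroid = sum of min(|Si|, ci) for each block.
= min(5,2) + min(5,1) + min(2,1) + min(7,2) + min(6,2)
= 2 + 1 + 1 + 2 + 2
= 8.

8


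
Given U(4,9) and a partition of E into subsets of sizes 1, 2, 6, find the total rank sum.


r(Ai) = min(|Ai|, 4) for each part.
Sum = min(1,4) + min(2,4) + min(6,4)
    = 1 + 2 + 4
    = 7.

7


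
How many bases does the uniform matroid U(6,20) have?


Bases of U(6,20) are all 6-element subsets of the 20-element ground set.
Number of bases = C(20,6).
(20 choose 6) = 38760.

38760


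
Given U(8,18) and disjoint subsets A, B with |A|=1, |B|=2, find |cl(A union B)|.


|A union B| = 1 + 2 = 3 (disjoint).
In U(8,18), cl(S) = S if |S| < 8, else cl(S) = E.
Since 3 < 8, cl(A union B) = A union B.
|cl(A union B)| = 3.

3


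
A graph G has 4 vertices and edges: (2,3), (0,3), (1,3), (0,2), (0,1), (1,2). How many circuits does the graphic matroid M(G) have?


A circuit in a graphic matroid = edge set of a simple cycle.
G has 4 vertices and 6 edges.
Enumerating all minimal edge subsets forming cycles...
Total circuits found: 7.

7


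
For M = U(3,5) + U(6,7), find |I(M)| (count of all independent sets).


For a direct sum, |I(M1+M2)| = |I(M1)| * |I(M2)|.
|I(U(3,5))| = sum C(5,k) for k=0..3 = 26.
|I(U(6,7))| = sum C(7,k) for k=0..6 = 127.
Total = 26 * 127 = 3302.

3302


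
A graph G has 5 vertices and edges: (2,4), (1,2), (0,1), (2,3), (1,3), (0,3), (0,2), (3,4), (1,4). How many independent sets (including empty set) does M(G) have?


An independent set in a graphic matroid is an acyclic edge subset.
G has 5 vertices and 9 edges.
Enumerate all 2^9 = 512 subsets, checking for acyclicity.
Total independent sets = 198.

198


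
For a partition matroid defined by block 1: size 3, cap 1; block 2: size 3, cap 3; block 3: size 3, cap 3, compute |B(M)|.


A basis picks exactly ci elements from block i.
Number of bases = product of C(|Si|, ci).
= C(3,1) * C(3,3) * C(3,3)
= 3 * 1 * 1
= 3.

3


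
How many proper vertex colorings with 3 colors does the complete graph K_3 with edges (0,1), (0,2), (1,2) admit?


P(K_3, k) = k(k-1)(k-2)...(k-2).
P(3) = (3) * (2) * (1) = 6.

6


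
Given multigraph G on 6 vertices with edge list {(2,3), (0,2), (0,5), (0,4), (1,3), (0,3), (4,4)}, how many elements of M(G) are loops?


In a graphic matroid, a loop is a self-loop edge (u,u) with rank 0.
Examining all 7 edges for self-loops...
Self-loops found: (4,4)
Number of loops = 1.

1


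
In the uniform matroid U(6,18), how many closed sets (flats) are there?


Flats of U(6,18): every subset of size < 6 is a flat, plus E itself.
Count = (18 choose 0) + (18 choose 1) + (18 choose 2) + (18 choose 3) + (18 choose 4) + (18 choose 5) + 1
     = 1 + 18 + 153 + 816 + 3060 + 8568 + 1
     = 12617.

12617


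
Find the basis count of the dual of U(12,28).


The dual of U(r,n) is U(n-r, n) = U(16,28).
Bases of U(16,28) are all (16)-element subsets.
|B(M*)| = (28 choose 16) = 30421755.

30421755


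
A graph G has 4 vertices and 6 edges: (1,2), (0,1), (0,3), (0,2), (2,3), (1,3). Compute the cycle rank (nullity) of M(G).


Cycle rank (nullity) = |E| - r(M) = |E| - (|V| - c).
|E| = 6, |V| = 4, c = 1.
Nullity = 6 - (4 - 1) = 6 - 3 = 3.

3


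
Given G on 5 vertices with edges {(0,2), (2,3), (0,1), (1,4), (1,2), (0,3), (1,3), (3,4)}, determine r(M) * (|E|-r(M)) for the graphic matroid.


r(M) = |V| - c = 5 - 1 = 4.
nullity = |E| - r(M) = 8 - 4 = 4.
Product = 4 * 4 = 16.

16


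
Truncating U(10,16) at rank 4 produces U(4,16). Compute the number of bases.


Truncating U(10,16) to rank 4 gives U(4,16).
Bases of U(4,16) are all 4-element subsets of 16 elements.
Number of bases = (16 choose 4) = 1820.

1820


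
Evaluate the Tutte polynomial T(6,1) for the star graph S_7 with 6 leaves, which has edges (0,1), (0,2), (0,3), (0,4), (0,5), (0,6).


A star on 7 vertices is a tree with 6 edges.
T(x,y) = x^(6) for any tree.
T(6,1) = 6^6 = 46656.

46656


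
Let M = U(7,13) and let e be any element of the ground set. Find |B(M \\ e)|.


Deleting e from U(7,13) gives U(7,12) since n > r.
Bases of U(7,12) = C(12,7) = 792.

792


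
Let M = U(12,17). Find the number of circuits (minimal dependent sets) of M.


In U(12,17), circuits are the (13)-element subsets.
Any set of 13 elements is dependent, and removing any one element gives
an independent set of size 12, so it is a minimal dependent set.
Number of circuits = C(17,13) = 17! / (13! * 4!) = 2380.

2380


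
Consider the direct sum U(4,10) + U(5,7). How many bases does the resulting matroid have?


Bases of a direct sum M1 + M2: |B| = |B(M1)| * |B(M2)|.
|B(U(4,10))| = C(10,4) = 210.
|B(U(5,7))| = C(7,5) = 21.
Total bases = 210 * 21 = 4410.

4410


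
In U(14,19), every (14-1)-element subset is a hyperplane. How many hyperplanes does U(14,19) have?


Hyperplanes of U(14,19) are flats of rank 13.
In a uniform matroid, these are exactly the (13)-element subsets.
Count = C(19,13) = 27132.

27132


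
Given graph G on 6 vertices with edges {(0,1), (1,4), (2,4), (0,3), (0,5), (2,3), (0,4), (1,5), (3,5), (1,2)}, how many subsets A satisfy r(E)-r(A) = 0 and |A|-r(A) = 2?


R(x,y) = sum over A in 2^E of x^(r(E)-r(A)) * y^(|A|-r(A)).
G has 6 vertices, 10 edges. r(E) = 5.
Enumerate all 2^10 = 1024 subsets.
Count subsets with r(E)-r(A)=0 and |A|-r(A)=2: 116.

116


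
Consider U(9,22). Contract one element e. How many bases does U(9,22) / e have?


Contracting e from U(9,22) gives U(8,21).
Bases of U(8,21) = C(21,8) = 203490.

203490


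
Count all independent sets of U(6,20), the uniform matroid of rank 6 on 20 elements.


Independent sets of U(6,20) are all subsets of size <= 6.
Count = C(20,0) + C(20,1) + C(20,2) + C(20,3) + C(20,4) + C(20,5) + C(20,6)
     = 1 + 20 + 190 + 1140 + 4845 + 15504 + 38760
     = 60460.

60460


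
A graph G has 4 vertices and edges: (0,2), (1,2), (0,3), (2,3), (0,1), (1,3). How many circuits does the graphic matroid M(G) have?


A circuit in a graphic matroid = edge set of a simple cycle.
G has 4 vertices and 6 edges.
Enumerating all minimal edge subsets forming cycles...
Total circuits found: 7.

7


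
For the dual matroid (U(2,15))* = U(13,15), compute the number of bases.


The dual of U(r,n) is U(n-r, n) = U(13,15).
Bases of U(13,15) are all (13)-element subsets.
|B(M*)| = (15 choose 13) = 105.

105


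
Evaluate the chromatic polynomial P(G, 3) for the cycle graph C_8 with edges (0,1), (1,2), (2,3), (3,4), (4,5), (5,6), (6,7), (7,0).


P(C_8, k) = (k-1)^8 + (-1)^8*(k-1).
P(3) = (2)^8 + 2
= 256 + 2 = 258.

258


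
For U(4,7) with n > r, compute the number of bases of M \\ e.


Deleting e from U(4,7) gives U(4,6) since n > r.
Bases of U(4,6) = C(6,4) = (6 * 5 * 4 * 3) / (1 * 2 * 3 * 4) = 15.

15


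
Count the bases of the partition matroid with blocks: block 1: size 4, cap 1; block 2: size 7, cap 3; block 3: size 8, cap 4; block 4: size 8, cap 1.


A basis picks exactly ci elements from block i.
Number of bases = product of C(|Si|, ci).
= C(4,1) * C(7,3) * C(8,4) * C(8,1)
= 4 * 35 * 70 * 8
= 78400.

78400


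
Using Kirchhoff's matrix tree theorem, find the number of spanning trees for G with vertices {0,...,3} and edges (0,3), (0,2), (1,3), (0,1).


By Kirchhoff's matrix tree theorem, the number of spanning trees equals
the determinant of any cofactor of the Laplacian matrix L.
G has 4 vertices and 4 edges.
Computing the (3 x 3) cofactor determinant gives 3.

3


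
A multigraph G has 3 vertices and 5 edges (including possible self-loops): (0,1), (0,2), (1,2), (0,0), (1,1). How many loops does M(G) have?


In a graphic matroid, a loop is a self-loop edge (u,u) with rank 0.
Examining all 5 edges for self-loops...
Self-loops found: (0,0), (1,1)
Number of loops = 2.

2


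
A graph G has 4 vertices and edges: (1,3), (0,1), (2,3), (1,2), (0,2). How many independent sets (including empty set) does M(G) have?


An independent set in a graphic matroid is an acyclic edge subset.
G has 4 vertices and 5 edges.
Enumerate all 2^5 = 32 subsets, checking for acyclicity.
Total independent sets = 24.

24


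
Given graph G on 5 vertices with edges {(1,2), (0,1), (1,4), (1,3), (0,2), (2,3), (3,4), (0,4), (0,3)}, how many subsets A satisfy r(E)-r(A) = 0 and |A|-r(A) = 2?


R(x,y) = sum over A in 2^E of x^(r(E)-r(A)) * y^(|A|-r(A)).
G has 5 vertices, 9 edges. r(E) = 4.
Enumerate all 2^9 = 512 subsets.
Count subsets with r(E)-r(A)=0 and |A|-r(A)=2: 82.

82


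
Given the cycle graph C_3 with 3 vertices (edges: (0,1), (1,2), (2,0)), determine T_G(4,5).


T(C_3; x,y) = x + x^2 + ... + x^(2) + y.
T(4,5) = 4^1 + 4^2 + 5
= 4 + 16 + 5
= 25.

25


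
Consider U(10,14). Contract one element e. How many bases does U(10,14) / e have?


Contracting e from U(10,14) gives U(9,13).
Bases of U(9,13) = C(13,9) = 715.

715


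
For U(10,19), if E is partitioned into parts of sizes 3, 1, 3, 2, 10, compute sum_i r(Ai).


r(Ai) = min(|Ai|, 10) for each part.
Sum = min(3,10) + min(1,10) + min(3,10) + min(2,10) + min(10,10)
    = 3 + 1 + 3 + 2 + 10
    = 19.

19


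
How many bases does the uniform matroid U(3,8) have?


Bases of U(3,8) are all 3-element subsets of the 8-element ground set.
Number of bases = C(8,3).
(8 choose 3) = 56.

56


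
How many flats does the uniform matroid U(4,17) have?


Flats of U(4,17): every subset of size < 4 is a flat, plus E itself.
Count = C(17,0) + C(17,1) + C(17,2) + C(17,3) + 1
     = 1 + 17 + 136 + 680 + 1
     = 835.

835


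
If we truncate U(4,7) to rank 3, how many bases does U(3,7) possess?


Truncating U(4,7) to rank 3 gives U(3,7).
Bases of U(3,7) are all 3-element subsets of 7 elements.
Number of bases = (7 choose 3) = 35.

35


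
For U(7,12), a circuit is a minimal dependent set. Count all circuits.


In U(7,12), circuits are the (8)-element subsets.
Any set of 8 elements is dependent, and removing any one element gives
an independent set of size 7, so it is a minimal dependent set.
Number of circuits = C(12,8) = 12! / (8! * 4!) = 495.

495


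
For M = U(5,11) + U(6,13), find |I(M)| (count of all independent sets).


For a direct sum, |I(M1+M2)| = |I(M1)| * |I(M2)|.
|I(U(5,11))| = sum C(11,k) for k=0..5 = 1024.
|I(U(6,13))| = sum C(13,k) for k=0..6 = 4096.
Total = 1024 * 4096 = 4194304.

4194304


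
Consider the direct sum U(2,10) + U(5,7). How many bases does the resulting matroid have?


Bases of a direct sum M1 + M2: |B| = |B(M1)| * |B(M2)|.
|B(U(2,10))| = C(10,2) = 45.
|B(U(5,7))| = C(7,5) = 21.
Total bases = 45 * 21 = 945.

945


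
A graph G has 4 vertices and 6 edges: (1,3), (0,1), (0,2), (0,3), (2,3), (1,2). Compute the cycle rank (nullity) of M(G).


Cycle rank (nullity) = |E| - r(M) = |E| - (|V| - c).
|E| = 6, |V| = 4, c = 1.
Nullity = 6 - (4 - 1) = 6 - 3 = 3.

3


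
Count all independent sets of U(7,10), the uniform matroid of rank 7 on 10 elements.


Independent sets of U(7,10) are all subsets of size <= 7.
Count = (10 choose 0) + (10 choose 1) + (10 choose 2) + (10 choose 3) + (10 choose 4) + (10 choose 5) + (10 choose 6) + (10 choose 7)
     = 1 + 10 + 45 + 120 + 210 + 252 + 210 + 120
     = 968.

968


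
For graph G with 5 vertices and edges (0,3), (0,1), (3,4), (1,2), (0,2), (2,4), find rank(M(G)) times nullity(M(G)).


r(M) = |V| - c = 5 - 1 = 4.
nullity = |E| - r(M) = 6 - 4 = 2.
Product = 4 * 2 = 8.

8


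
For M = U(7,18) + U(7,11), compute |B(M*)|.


(M1+M2)* = M1* + M2*.
M1* = U(11,18), bases: C(18,11) = 31824.
M2* = U(4,11), bases: C(11,4) = 330.
|B(M*)| = 31824 * 330 = 10501920.

10501920


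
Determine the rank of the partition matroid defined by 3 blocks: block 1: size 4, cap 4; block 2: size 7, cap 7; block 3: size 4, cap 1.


Rank of a partition matroid = sum of min(|Si|, ci) for each block.
= min(4,4) + min(7,7) + min(4,1)
= 4 + 7 + 1
= 12.

12


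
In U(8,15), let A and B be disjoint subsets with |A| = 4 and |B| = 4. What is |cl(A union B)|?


|A union B| = 4 + 4 = 8 (disjoint).
In U(8,15), cl(S) = S if |S| < 8, else cl(S) = E.
Since 8 >= 8, cl(A union B) = E.
|cl(A union B)| = 15.

15


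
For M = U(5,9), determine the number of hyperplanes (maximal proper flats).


Hyperplanes of U(5,9) are flats of rank 4.
In a uniform matroid, these are exactly the (4)-element subsets.
Count = C(9,4) = (9 * 8 * 7 * 6) / (1 * 2 * 3 * 4) = 126.

126


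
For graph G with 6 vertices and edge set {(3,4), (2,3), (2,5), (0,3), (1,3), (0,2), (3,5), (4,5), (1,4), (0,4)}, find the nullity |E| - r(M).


Cycle rank (nullity) = |E| - r(M) = |E| - (|V| - c).
|E| = 10, |V| = 6, c = 1.
Nullity = 10 - (6 - 1) = 10 - 5 = 5.

5


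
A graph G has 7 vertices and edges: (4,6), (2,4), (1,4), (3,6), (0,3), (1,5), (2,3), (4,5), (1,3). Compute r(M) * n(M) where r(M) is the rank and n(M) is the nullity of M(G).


r(M) = |V| - c = 7 - 1 = 6.
nullity = |E| - r(M) = 9 - 6 = 3.
Product = 6 * 3 = 18.

18


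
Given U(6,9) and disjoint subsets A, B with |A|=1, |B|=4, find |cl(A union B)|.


|A union B| = 1 + 4 = 5 (disjoint).
In U(6,9), cl(S) = S if |S| < 6, else cl(S) = E.
Since 5 < 6, cl(A union B) = A union B.
|cl(A union B)| = 5.

5


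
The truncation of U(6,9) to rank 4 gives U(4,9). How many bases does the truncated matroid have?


Truncating U(6,9) to rank 4 gives U(4,9).
Bases of U(4,9) are all 4-element subsets of 9 elements.
Number of bases = C(9,4) = 9! / (4! * 5!) = 126.

126


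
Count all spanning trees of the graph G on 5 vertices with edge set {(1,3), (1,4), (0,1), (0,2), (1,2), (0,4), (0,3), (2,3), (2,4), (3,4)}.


By Kirchhoff's matrix tree theorem, the number of spanning trees equals
the determinant of any cofactor of the Laplacian matrix L.
G has 5 vertices and 10 edges.
Computing the (4 x 4) cofactor determinant gives 125.

125


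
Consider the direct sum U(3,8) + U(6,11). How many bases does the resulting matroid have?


Bases of a direct sum M1 + M2: |B| = |B(M1)| * |B(M2)|.
|B(U(3,8))| = C(8,3) = 56.
|B(U(6,11))| = C(11,6) = 462.
Total bases = 56 * 462 = 25872.

25872


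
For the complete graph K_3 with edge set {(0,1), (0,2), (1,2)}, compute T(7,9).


T(K_3; x,y) = x^2 + x + y.
T(7,9) = 49 + 7 + 9 = 65.

65


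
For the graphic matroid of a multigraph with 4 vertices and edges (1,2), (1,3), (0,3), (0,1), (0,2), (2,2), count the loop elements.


In a graphic matroid, a loop is a self-loop edge (u,u) with rank 0.
Examining all 6 edges for self-loops...
Self-loops found: (2,2)
Number of loops = 1.

1


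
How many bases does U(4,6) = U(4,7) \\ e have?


Deleting e from U(4,7) gives U(4,6) since n > r.
Bases of U(4,6) = C(6,4) = 6! / (4! * 2!) = 15.

15


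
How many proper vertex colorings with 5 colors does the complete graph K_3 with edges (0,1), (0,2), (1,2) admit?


P(K_3, k) = k(k-1)(k-2)...(k-2).
P(5) = (5) * (4) * (3) = 60.

60


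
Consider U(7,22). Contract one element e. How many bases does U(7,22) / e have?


Contracting e from U(7,22) gives U(6,21).
Bases of U(6,21) = C(21,6) = 21! / (6! * 15!) = 54264.

54264


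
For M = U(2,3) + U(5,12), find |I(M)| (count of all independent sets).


For a direct sum, |I(M1+M2)| = |I(M1)| * |I(M2)|.
|I(U(2,3))| = sum C(3,k) for k=0..2 = 7.
|I(U(5,12))| = sum C(12,k) for k=0..5 = 1586.
Total = 7 * 1586 = 11102.

11102


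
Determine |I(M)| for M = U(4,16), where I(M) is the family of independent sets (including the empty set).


Independent sets of U(4,16) are all subsets of size <= 4.
Count = C(16,0) + C(16,1) + C(16,2) + C(16,3) + C(16,4)
     = 1 + 16 + 120 + 560 + 1820
     = 2517.

2517


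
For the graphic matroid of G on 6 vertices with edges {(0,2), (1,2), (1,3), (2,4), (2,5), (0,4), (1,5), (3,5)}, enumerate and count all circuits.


A circuit in a graphic matroid = edge set of a simple cycle.
G has 6 vertices and 8 edges.
Enumerating all minimal edge subsets forming cycles...
Total circuits found: 4.

4


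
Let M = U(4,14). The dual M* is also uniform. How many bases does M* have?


The dual of U(r,n) is U(n-r, n) = U(10,14).
Bases of U(10,14) are all (10)-element subsets.
|B(M*)| = C(14,10) = 14! / (10! * 4!) = 1001.

1001


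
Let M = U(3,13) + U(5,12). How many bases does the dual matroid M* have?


(M1+M2)* = M1* + M2*.
M1* = U(10,13), bases: C(13,10) = 286.
M2* = U(7,12), bases: C(12,7) = 792.
|B(M*)| = 286 * 792 = 226512.

226512


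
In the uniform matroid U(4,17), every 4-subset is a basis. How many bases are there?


Bases of U(4,17) are all 4-element subsets of the 17-element ground set.
Number of bases = C(17,4).
C(17,4) = (17 * 16 * 15 * 14) / (1 * 2 * 3 * 4) = 2380.

2380


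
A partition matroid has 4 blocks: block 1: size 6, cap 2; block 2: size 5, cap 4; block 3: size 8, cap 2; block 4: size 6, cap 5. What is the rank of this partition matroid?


Rank of a partition matroid = sum of min(|Si|, ci) for each block.
= min(6,2) + min(5,4) + min(8,2) + min(6,5)
= 2 + 4 + 2 + 5
= 13.

13


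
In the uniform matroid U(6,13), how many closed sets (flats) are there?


Flats of U(6,13): every subset of size < 6 is a flat, plus E itself.
Count = (13 choose 0) + (13 choose 1) + (13 choose 2) + (13 choose 3) + (13 choose 4) + (13 choose 5) + 1
     = 1 + 13 + 78 + 286 + 715 + 1287 + 1
     = 2381.

2381


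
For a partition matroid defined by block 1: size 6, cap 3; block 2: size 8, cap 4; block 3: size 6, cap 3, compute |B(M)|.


A basis picks exactly ci elements from block i.
Number of bases = product of C(|Si|, ci).
= C(6,3) * C(8,4) * C(6,3)
= 20 * 70 * 20
= 28000.

28000


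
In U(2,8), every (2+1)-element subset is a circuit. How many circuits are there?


In U(2,8), circuits are the (3)-element subsets.
Any set of 3 elements is dependent, and removing any one element gives
an independent set of size 2, so it is a minimal dependent set.
Number of circuits = C(8,3) = 8! / (3! * 5!) = 56.

56


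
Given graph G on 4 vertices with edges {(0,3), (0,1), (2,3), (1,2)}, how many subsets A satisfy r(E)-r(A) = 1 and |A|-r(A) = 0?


R(x,y) = sum over A in 2^E of x^(r(E)-r(A)) * y^(|A|-r(A)).
G has 4 vertices, 4 edges. r(E) = 3.
Enumerate all 2^4 = 16 subsets.
Count subsets with r(E)-r(A)=1 and |A|-r(A)=0: 6.

6


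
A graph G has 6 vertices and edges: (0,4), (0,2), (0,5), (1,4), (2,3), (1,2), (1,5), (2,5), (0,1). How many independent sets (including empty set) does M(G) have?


An independent set in a graphic matroid is an acyclic edge subset.
G has 6 vertices and 9 edges.
Enumerate all 2^9 = 512 subsets, checking for acyclicity.
Total independent sets = 256.

256


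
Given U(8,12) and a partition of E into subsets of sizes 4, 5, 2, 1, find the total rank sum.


r(Ai) = min(|Ai|, 8) for each part.
Sum = min(4,8) + min(5,8) + min(2,8) + min(1,8)
    = 4 + 5 + 2 + 1
    = 12.

12


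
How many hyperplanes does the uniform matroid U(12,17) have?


Hyperplanes of U(12,17) are flats of rank 11.
In a uniform matroid, these are exactly the (11)-element subsets.
Count = (17 choose 11) = 12376.

12376


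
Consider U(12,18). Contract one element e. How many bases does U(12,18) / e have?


Contracting e from U(12,18) gives U(11,17).
Bases of U(11,17) = C(17,11) = 12376.

12376


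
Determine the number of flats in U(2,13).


Flats of U(2,13): every subset of size < 2 is a flat, plus E itself.
Count = C(13,0) + C(13,1) + 1
     = 1 + 13 + 1
     = 15.

15


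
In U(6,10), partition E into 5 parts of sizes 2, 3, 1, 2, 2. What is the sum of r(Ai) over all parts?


r(Ai) = min(|Ai|, 6) for each part.
Sum = min(2,6) + min(3,6) + min(1,6) + min(2,6) + min(2,6)
    = 2 + 3 + 1 + 2 + 2
    = 10.

10


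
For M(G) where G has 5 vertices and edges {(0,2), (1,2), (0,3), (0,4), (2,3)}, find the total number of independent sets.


An independent set in a graphic matroid is an acyclic edge subset.
G has 5 vertices and 5 edges.
Enumerate all 2^5 = 32 subsets, checking for acyclicity.
Total independent sets = 28.

28


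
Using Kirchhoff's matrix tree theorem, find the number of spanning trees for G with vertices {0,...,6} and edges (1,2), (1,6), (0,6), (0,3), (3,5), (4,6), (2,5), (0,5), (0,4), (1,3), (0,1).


By Kirchhoff's matrix tree theorem, the number of spanning trees equals
the determinant of any cofactor of the Laplacian matrix L.
G has 7 vertices and 11 edges.
Computing the (6 x 6) cofactor determinant gives 159.

159


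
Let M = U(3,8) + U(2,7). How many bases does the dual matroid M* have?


(M1+M2)* = M1* + M2*.
M1* = U(5,8), bases: C(8,5) = 56.
M2* = U(5,7), bases: C(7,5) = 21.
|B(M*)| = 56 * 21 = 1176.

1176


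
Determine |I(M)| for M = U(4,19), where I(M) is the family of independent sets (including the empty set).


Independent sets of U(4,19) are all subsets of size <= 4.
Count = C(19,0) + C(19,1) + C(19,2) + C(19,3) + C(19,4)
     = 1 + 19 + 171 + 969 + 3876
     = 5036.

5036


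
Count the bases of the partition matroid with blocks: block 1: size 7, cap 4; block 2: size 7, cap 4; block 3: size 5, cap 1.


A basis picks exactly ci elements from block i.
Number of bases = product of C(|Si|, ci).
= C(7,4) * C(7,4) * C(5,1)
= 35 * 35 * 5
= 6125.

6125


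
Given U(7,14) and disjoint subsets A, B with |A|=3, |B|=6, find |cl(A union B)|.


|A union B| = 3 + 6 = 9 (disjoint).
In U(7,14), cl(S) = S if |S| < 7, else cl(S) = E.
Since 9 >= 7, cl(A union B) = E.
|cl(A union B)| = 14.

14


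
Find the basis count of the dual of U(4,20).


The dual of U(r,n) is U(n-r, n) = U(16,20).
Bases of U(16,20) are all (16)-element subsets.
|B(M*)| = (20 choose 16) = 4845.

4845


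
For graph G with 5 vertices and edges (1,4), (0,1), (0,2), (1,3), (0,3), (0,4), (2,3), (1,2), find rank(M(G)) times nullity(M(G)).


r(M) = |V| - c = 5 - 1 = 4.
nullity = |E| - r(M) = 8 - 4 = 4.
Product = 4 * 4 = 16.

16


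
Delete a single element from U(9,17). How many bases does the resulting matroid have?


Deleting e from U(9,17) gives U(9,16) since n > r.
Bases of U(9,16) = (16 choose 9) = 11440.

11440


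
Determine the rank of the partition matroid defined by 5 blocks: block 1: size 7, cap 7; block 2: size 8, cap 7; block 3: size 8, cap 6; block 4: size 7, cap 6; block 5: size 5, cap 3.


Rank of a partition matroid = sum of min(|Si|, ci) for each block.
= min(7,7) + min(8,7) + min(8,6) + min(7,6) + min(5,3)
= 7 + 7 + 6 + 6 + 3
= 29.

29


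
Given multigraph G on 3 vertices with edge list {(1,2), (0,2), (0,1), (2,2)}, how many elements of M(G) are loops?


In a graphic matroid, a loop is a self-loop edge (u,u) with rank 0.
Examining all 4 edges for self-loops...
Self-loops found: (2,2)
Number of loops = 1.

1


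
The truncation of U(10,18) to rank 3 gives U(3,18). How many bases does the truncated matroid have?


Truncating U(10,18) to rank 3 gives U(3,18).
Bases of U(3,18) are all 3-element subsets of 18 elements.
Number of bases = (18 choose 3) = 816.

816


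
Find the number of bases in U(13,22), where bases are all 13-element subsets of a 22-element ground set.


Bases of U(13,22) are all 13-element subsets of the 22-element ground set.
Number of bases = C(22,13).
(22 choose 13) = 497420.

497420


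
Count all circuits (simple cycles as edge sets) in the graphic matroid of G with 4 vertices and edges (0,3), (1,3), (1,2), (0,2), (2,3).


A circuit in a graphic matroid = edge set of a simple cycle.
G has 4 vertices and 5 edges.
Enumerating all minimal edge subsets forming cycles...
Total circuits found: 3.

3


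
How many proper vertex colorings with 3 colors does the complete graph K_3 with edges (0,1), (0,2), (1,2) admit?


P(K_3, k) = k(k-1)(k-2)...(k-2).
P(3) = (3) * (2) * (1) = 6.

6


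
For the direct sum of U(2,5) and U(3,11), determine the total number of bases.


Bases of a direct sum M1 + M2: |B| = |B(M1)| * |B(M2)|.
|B(U(2,5))| = C(5,2) = 10.
|B(U(3,11))| = C(11,3) = 165.
Total bases = 10 * 165 = 1650.

1650


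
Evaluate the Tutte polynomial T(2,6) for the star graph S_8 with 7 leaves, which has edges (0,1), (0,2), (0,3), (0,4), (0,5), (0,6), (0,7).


A star on 8 vertices is a tree with 7 edges.
T(x,y) = x^(7) for any tree.
T(2,6) = 2^7 = 128.

128


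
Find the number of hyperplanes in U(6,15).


Hyperplanes of U(6,15) are flats of rank 5.
In a uniform matroid, these are exactly the (5)-element subsets.
Count = C(15,5) = 3003.

3003


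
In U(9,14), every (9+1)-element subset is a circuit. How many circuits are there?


In U(9,14), circuits are the (10)-element subsets.
Any set of 10 elements is dependent, and removing any one element gives
an independent set of size 9, so it is a minimal dependent set.
Number of circuits = C(14,10) = 14! / (10! * 4!) = 1001.

1001


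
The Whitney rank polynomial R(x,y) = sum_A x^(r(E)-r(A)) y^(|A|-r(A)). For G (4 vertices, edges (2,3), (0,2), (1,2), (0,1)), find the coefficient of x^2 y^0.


R(x,y) = sum over A in 2^E of x^(r(E)-r(A)) * y^(|A|-r(A)).
G has 4 vertices, 4 edges. r(E) = 3.
Enumerate all 2^4 = 16 subsets.
Count subsets with r(E)-r(A)=2 and |A|-r(A)=0: 4.

4


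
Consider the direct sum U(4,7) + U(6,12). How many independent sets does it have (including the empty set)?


For a direct sum, |I(M1+M2)| = |I(M1)| * |I(M2)|.
|I(U(4,7))| = sum C(7,k) for k=0..4 = 99.
|I(U(6,12))| = sum C(12,k) for k=0..6 = 2510.
Total = 99 * 2510 = 248490.

248490


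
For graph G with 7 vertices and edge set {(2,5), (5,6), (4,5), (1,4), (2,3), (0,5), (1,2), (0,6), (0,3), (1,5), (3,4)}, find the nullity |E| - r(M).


Cycle rank (nullity) = |E| - r(M) = |E| - (|V| - c).
|E| = 11, |V| = 7, c = 1.
Nullity = 11 - (7 - 1) = 11 - 6 = 5.

5


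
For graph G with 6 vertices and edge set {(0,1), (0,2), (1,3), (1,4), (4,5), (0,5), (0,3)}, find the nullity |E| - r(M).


Cycle rank (nullity) = |E| - r(M) = |E| - (|V| - c).
|E| = 7, |V| = 6, c = 1.
Nullity = 7 - (6 - 1) = 7 - 5 = 2.

2


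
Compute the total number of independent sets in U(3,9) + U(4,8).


For a direct sum, |I(M1+M2)| = |I(M1)| * |I(M2)|.
|I(U(3,9))| = sum C(9,k) for k=0..3 = 130.
|I(U(4,8))| = sum C(8,k) for k=0..4 = 163.
Total = 130 * 163 = 21190.

21190


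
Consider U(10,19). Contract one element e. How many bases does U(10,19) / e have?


Contracting e from U(10,19) gives U(9,18).
Bases of U(9,18) = C(18,9) = 48620.

48620


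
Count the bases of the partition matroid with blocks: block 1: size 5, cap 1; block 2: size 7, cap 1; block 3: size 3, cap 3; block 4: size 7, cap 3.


A basis picks exactly ci elements from block i.
Number of bases = product of C(|Si|, ci).
= C(5,1) * C(7,1) * C(3,3) * C(7,3)
= 5 * 7 * 1 * 35
= 1225.

1225


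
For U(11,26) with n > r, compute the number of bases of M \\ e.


Deleting e from U(11,26) gives U(11,25) since n > r.
Bases of U(11,25) = C(25,11) = 25! / (11! * 14!) = 4457400.

4457400


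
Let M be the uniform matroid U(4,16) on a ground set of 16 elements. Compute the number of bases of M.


Bases of U(4,16) are all 4-element subsets of the 16-element ground set.
Number of bases = C(16,4).
(16 choose 4) = 1820.

1820


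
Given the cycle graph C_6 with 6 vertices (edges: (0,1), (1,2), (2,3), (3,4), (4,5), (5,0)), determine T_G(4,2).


T(C_6; x,y) = x + x^2 + ... + x^(5) + y.
T(4,2) = 4^1 + 4^2 + 4^3 + 4^4 + 4^5 + 2
= 4 + 16 + 64 + 256 + 1024 + 2
= 1366.

1366


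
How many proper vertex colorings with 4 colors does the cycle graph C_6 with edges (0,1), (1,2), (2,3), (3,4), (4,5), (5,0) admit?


P(C_6, k) = (k-1)^6 + (-1)^6*(k-1).
P(4) = (3)^6 + 3
= 729 + 3 = 732.

732


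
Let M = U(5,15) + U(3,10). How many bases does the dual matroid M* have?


(M1+M2)* = M1* + M2*.
M1* = U(10,15), bases: C(15,10) = 3003.
M2* = U(7,10), bases: C(10,7) = 120.
|B(M*)| = 3003 * 120 = 360360.

360360


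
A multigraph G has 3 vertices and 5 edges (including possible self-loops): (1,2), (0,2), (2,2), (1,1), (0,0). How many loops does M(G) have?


In a graphic matroid, a loop is a self-loop edge (u,u) with rank 0.
Examining all 5 edges for self-loops...
Self-loops found: (2,2), (1,1), (0,0)
Number of loops = 3.

3


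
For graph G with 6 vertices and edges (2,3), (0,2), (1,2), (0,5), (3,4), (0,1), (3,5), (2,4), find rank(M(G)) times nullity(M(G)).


r(M) = |V| - c = 6 - 1 = 5.
nullity = |E| - r(M) = 8 - 5 = 3.
Product = 5 * 3 = 15.

15


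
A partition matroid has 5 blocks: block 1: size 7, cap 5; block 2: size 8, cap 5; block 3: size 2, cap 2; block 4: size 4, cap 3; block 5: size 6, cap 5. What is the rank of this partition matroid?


Rank of a partition matroid = sum of min(|Si|, ci) for each block.
= min(7,5) + min(8,5) + min(2,2) + min(4,3) + min(6,5)
= 5 + 5 + 2 + 3 + 5
= 20.

20


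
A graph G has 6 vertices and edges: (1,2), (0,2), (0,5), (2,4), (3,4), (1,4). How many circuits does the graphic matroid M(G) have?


A circuit in a graphic matroid = edge set of a simple cycle.
G has 6 vertices and 6 edges.
Enumerating all minimal edge subsets forming cycles...
Total circuits found: 1.

1


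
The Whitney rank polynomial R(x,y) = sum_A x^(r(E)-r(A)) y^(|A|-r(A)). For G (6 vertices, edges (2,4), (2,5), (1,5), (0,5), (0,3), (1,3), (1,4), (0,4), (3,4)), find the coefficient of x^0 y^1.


R(x,y) = sum over A in 2^E of x^(r(E)-r(A)) * y^(|A|-r(A)).
G has 6 vertices, 9 edges. r(E) = 5.
Enumerate all 2^9 = 512 subsets.
Count subsets with r(E)-r(A)=0 and |A|-r(A)=1: 72.

72


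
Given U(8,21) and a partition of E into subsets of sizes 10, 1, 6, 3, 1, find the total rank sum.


r(Ai) = min(|Ai|, 8) for each part.
Sum = min(10,8) + min(1,8) + min(6,8) + min(3,8) + min(1,8)
    = 8 + 1 + 6 + 3 + 1
    = 19.

19


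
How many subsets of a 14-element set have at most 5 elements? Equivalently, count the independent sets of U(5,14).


Independent sets of U(5,14) are all subsets of size <= 5.
Count = (14 choose 0) + (14 choose 1) + (14 choose 2) + (14 choose 3) + (14 choose 4) + (14 choose 5)
     = 1 + 14 + 91 + 364 + 1001 + 2002
     = 3473.

3473


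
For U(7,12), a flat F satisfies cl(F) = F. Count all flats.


Flats of U(7,12): every subset of size < 7 is a flat, plus E itself.
Count = C(12,0) + C(12,1) + C(12,2) + C(12,3) + C(12,4) + C(12,5) + C(12,6) + 1
     = 1 + 12 + 66 + 220 + 495 + 792 + 924 + 1
     = 2511.

2511


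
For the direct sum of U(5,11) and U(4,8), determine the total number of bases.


Bases of a direct sum M1 + M2: |B| = |B(M1)| * |B(M2)|.
|B(U(5,11))| = C(11,5) = 462.
|B(U(4,8))| = C(8,4) = 70.
Total bases = 462 * 70 = 32340.

32340


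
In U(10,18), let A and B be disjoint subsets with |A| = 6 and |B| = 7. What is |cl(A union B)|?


|A union B| = 6 + 7 = 13 (disjoint).
In U(10,18), cl(S) = S if |S| < 10, else cl(S) = E.
Since 13 >= 10, cl(A union B) = E.
|cl(A union B)| = 18.

18


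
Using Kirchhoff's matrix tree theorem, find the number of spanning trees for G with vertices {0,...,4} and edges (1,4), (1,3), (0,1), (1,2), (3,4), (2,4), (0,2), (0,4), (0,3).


By Kirchhoff's matrix tree theorem, the number of spanning trees equals
the determinant of any cofactor of the Laplacian matrix L.
G has 5 vertices and 9 edges.
Computing the (4 x 4) cofactor determinant gives 75.

75


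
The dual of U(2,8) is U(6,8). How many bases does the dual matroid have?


The dual of U(r,n) is U(n-r, n) = U(6,8).
Bases of U(6,8) are all (6)-element subsets.
|B(M*)| = (8 choose 6) = 28.

28


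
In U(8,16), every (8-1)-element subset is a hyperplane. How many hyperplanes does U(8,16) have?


Hyperplanes of U(8,16) are flats of rank 7.
In a uniform matroid, these are exactly the (7)-element subsets.
Count = C(16,7) = 11440.

11440


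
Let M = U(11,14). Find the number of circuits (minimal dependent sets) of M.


In U(11,14), circuits are the (12)-element subsets.
Any set of 12 elements is dependent, and removing any one element gives
an independent set of size 11, so it is a minimal dependent set.
Number of circuits = C(14,12) = 91.

91


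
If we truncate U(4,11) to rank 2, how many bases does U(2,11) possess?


Truncating U(4,11) to rank 2 gives U(2,11).
Bases of U(2,11) are all 2-element subsets of 11 elements.
Number of bases = (11 choose 2) = 55.

55


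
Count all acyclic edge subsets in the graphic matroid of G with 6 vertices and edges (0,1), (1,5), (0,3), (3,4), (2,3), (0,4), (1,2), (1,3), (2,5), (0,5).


An independent set in a graphic matroid is an acyclic edge subset.
G has 6 vertices and 10 edges.
Enumerate all 2^10 = 1024 subsets, checking for acyclicity.
Total independent sets = 454.

454


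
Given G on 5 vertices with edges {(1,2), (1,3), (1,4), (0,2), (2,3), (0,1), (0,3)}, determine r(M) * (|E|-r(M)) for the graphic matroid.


r(M) = |V| - c = 5 - 1 = 4.
nullity = |E| - r(M) = 7 - 4 = 3.
Product = 4 * 3 = 12.

12


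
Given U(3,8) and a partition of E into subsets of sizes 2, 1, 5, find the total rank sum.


r(Ai) = min(|Ai|, 3) for each part.
Sum = min(2,3) + min(1,3) + min(5,3)
    = 2 + 1 + 3
    = 6.

6


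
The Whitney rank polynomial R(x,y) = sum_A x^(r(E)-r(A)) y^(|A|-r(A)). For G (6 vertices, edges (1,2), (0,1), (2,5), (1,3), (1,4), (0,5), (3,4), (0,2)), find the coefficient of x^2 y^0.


R(x,y) = sum over A in 2^E of x^(r(E)-r(A)) * y^(|A|-r(A)).
G has 6 vertices, 8 edges. r(E) = 5.
Enumerate all 2^8 = 256 subsets.
Count subsets with r(E)-r(A)=2 and |A|-r(A)=0: 53.

53


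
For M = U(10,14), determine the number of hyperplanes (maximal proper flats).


Hyperplanes of U(10,14) are flats of rank 9.
In a uniform matroid, these are exactly the (9)-element subsets.
Count = (14 choose 9) = 2002.

2002


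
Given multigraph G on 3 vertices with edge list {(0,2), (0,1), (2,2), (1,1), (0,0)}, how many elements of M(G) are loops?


In a graphic matroid, a loop is a self-loop edge (u,u) with rank 0.
Examining all 5 edges for self-loops...
Self-loops found: (2,2), (1,1), (0,0)
Number of loops = 3.

3


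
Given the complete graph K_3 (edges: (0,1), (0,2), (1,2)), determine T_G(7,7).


T(K_3; x,y) = x^2 + x + y.
T(7,7) = 49 + 7 + 7 = 63.

63


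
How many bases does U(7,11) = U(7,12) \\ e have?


Deleting e from U(7,12) gives U(7,11) since n > r.
Bases of U(7,11) = C(11,7) = 11! / (7! * 4!) = 330.

330


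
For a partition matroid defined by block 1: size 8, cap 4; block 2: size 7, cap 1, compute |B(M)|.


A basis picks exactly ci elements from block i.
Number of bases = product of C(|Si|, ci).
= C(8,4) * C(7,1)
= 70 * 7
= 490.

490


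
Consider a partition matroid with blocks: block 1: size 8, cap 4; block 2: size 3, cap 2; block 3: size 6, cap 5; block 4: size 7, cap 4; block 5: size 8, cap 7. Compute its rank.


Rank of a partition matroid = sum of min(|Si|, ci) for each block.
= min(8,4) + min(3,2) + min(6,5) + min(7,4) + min(8,7)
= 4 + 2 + 5 + 4 + 7
= 22.

22


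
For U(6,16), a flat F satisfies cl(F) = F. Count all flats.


Flats of U(6,16): every subset of size < 6 is a flat, plus E itself.
Count = (16 choose 0) + (16 choose 1) + (16 choose 2) + (16 choose 3) + (16 choose 4) + (16 choose 5) + 1
     = 1 + 16 + 120 + 560 + 1820 + 4368 + 1
     = 6886.

6886


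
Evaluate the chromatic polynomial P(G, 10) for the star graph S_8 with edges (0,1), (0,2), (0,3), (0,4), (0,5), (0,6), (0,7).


P(tree, k) = k * (k-1)^(7) for any tree on 8 vertices.
P(10) = 10 * 9^7 = 10 * 4782969 = 47829690.

47829690


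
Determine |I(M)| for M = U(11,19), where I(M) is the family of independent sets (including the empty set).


Independent sets of U(11,19) are all subsets of size <= 11.
Count = (19 choose 0) + (19 choose 1) + (19 choose 2) + (19 choose 3) + (19 choose 4) + (19 choose 5) + (19 choose 6) + (19 choose 7) + (19 choose 8) + (19 choose 9) + (19 choose 10) + (19 choose 11)
     = 1 + 19 + 171 + 969 + 3876 + 11628 + 27132 + 50388 + 75582 + 92378 + 92378 + 75582
     = 430104.

430104


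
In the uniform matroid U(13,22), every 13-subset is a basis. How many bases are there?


Bases of U(13,22) are all 13-element subsets of the 22-element ground set.
Number of bases = C(22,13).
C(22,13) = 22! / (13! * 9!) = 497420.

497420


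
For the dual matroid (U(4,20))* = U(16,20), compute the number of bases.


The dual of U(r,n) is U(n-r, n) = U(16,20).
Bases of U(16,20) are all (16)-element subsets.
|B(M*)| = C(20,16) = 20! / (16! * 4!) = 4845.

4845


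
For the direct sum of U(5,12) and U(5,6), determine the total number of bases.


Bases of a direct sum M1 + M2: |B| = |B(M1)| * |B(M2)|.
|B(U(5,12))| = C(12,5) = 792.
|B(U(5,6))| = C(6,5) = 6.
Total bases = 792 * 6 = 4752.

4752


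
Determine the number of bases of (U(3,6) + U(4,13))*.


(M1+M2)* = M1* + M2*.
M1* = U(3,6), bases: C(6,3) = 20.
M2* = U(9,13), bases: C(13,9) = 715.
|B(M*)| = 20 * 715 = 14300.

14300


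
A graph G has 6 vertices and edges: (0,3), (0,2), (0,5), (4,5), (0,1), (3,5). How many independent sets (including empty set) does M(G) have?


An independent set in a graphic matroid is an acyclic edge subset.
G has 6 vertices and 6 edges.
Enumerate all 2^6 = 64 subsets, checking for acyclicity.
Total independent sets = 56.

56


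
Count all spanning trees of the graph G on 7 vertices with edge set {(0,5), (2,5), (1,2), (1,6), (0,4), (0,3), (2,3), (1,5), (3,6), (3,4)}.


By Kirchhoff's matrix tree theorem, the number of spanning trees equals
the determinant of any cofactor of the Laplacian matrix L.
G has 7 vertices and 10 edges.
Computing the (6 x 6) cofactor determinant gives 94.

94


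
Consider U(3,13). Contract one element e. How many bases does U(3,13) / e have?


Contracting e from U(3,13) gives U(2,12).
Bases of U(2,12) = C(12,2) = (12 * 11) / (1 * 2) = 66.

66


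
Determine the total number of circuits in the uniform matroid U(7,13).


In U(7,13), circuits are the (8)-element subsets.
Any set of 8 elements is dependent, and removing any one element gives
an independent set of size 7, so it is a minimal dependent set.
Number of circuits = (13 choose 8) = 1287.

1287


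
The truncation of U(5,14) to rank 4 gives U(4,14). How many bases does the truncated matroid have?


Truncating U(5,14) to rank 4 gives U(4,14).
Bases of U(4,14) are all 4-element subsets of 14 elements.
Number of bases = (14 choose 4) = 1001.

1001
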